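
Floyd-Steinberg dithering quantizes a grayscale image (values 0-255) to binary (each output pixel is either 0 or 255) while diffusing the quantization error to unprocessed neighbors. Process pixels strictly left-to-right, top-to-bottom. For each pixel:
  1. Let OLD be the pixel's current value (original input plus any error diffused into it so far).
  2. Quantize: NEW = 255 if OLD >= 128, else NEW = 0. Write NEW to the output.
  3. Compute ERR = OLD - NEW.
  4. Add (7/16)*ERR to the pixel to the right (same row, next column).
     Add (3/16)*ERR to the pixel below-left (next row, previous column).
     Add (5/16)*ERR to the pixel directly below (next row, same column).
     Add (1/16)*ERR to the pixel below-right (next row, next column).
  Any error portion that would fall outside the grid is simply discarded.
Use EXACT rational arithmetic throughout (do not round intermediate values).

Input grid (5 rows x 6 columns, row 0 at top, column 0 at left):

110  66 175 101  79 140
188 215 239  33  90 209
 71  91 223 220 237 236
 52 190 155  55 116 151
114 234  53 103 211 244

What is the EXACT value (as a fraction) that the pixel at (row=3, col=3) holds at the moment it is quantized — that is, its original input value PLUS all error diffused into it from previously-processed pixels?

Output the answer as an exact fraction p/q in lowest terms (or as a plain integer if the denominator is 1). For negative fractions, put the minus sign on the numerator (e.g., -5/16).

(0,0): OLD=110 → NEW=0, ERR=110
(0,1): OLD=913/8 → NEW=0, ERR=913/8
(0,2): OLD=28791/128 → NEW=255, ERR=-3849/128
(0,3): OLD=179905/2048 → NEW=0, ERR=179905/2048
(0,4): OLD=3848007/32768 → NEW=0, ERR=3848007/32768
(0,5): OLD=100336369/524288 → NEW=255, ERR=-33357071/524288
(1,0): OLD=31203/128 → NEW=255, ERR=-1437/128
(1,1): OLD=252917/1024 → NEW=255, ERR=-8203/1024
(1,2): OLD=8182233/32768 → NEW=255, ERR=-173607/32768
(1,3): OLD=10259333/131072 → NEW=0, ERR=10259333/131072
(1,4): OLD=1296061071/8388608 → NEW=255, ERR=-843033969/8388608
(1,5): OLD=20466791481/134217728 → NEW=255, ERR=-13758729159/134217728
(2,0): OLD=1081175/16384 → NEW=0, ERR=1081175/16384
(2,1): OLD=60645485/524288 → NEW=0, ERR=60645485/524288
(2,2): OLD=2400201479/8388608 → NEW=255, ERR=261106439/8388608
(2,3): OLD=16032543247/67108864 → NEW=255, ERR=-1080217073/67108864
(2,4): OLD=395617237549/2147483648 → NEW=255, ERR=-151991092691/2147483648
(2,5): OLD=5728445577227/34359738368 → NEW=255, ERR=-3033287706613/34359738368
(3,0): OLD=791132071/8388608 → NEW=0, ERR=791132071/8388608
(3,1): OLD=18613906267/67108864 → NEW=255, ERR=1501145947/67108864
(3,2): OLD=95952116385/536870912 → NEW=255, ERR=-40949966175/536870912
(3,3): OLD=181221795971/34359738368 → NEW=0, ERR=181221795971/34359738368
Target (3,3): original=55, with diffused error = 181221795971/34359738368

Answer: 181221795971/34359738368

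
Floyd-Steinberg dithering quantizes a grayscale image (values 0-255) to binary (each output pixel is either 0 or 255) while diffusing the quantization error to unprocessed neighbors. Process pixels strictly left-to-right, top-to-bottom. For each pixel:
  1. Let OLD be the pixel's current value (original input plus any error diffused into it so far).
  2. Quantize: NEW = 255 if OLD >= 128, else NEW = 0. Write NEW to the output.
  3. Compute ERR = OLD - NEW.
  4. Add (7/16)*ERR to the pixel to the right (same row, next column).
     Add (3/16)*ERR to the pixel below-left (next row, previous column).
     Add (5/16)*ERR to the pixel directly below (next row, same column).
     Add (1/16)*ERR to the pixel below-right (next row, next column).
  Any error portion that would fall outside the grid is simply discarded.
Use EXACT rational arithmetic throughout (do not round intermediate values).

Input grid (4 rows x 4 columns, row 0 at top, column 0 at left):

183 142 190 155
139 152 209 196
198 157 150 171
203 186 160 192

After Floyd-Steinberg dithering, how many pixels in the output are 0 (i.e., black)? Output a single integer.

(0,0): OLD=183 → NEW=255, ERR=-72
(0,1): OLD=221/2 → NEW=0, ERR=221/2
(0,2): OLD=7627/32 → NEW=255, ERR=-533/32
(0,3): OLD=75629/512 → NEW=255, ERR=-54931/512
(1,0): OLD=4391/32 → NEW=255, ERR=-3769/32
(1,1): OLD=32609/256 → NEW=0, ERR=32609/256
(1,2): OLD=2017797/8192 → NEW=255, ERR=-71163/8192
(1,3): OLD=20661043/131072 → NEW=255, ERR=-12762317/131072
(2,0): OLD=758075/4096 → NEW=255, ERR=-286405/4096
(2,1): OLD=20607721/131072 → NEW=255, ERR=-12815639/131072
(2,2): OLD=24697393/262144 → NEW=0, ERR=24697393/262144
(2,3): OLD=760207349/4194304 → NEW=255, ERR=-309340171/4194304
(3,0): OLD=341450139/2097152 → NEW=255, ERR=-193323621/2097152
(3,1): OLD=4308705957/33554432 → NEW=255, ERR=-4247674203/33554432
(3,2): OLD=61266990331/536870912 → NEW=0, ERR=61266990331/536870912
(3,3): OLD=1930738925405/8589934592 → NEW=255, ERR=-259694395555/8589934592
Output grid:
  Row 0: #.##  (1 black, running=1)
  Row 1: #.##  (1 black, running=2)
  Row 2: ##.#  (1 black, running=3)
  Row 3: ##.#  (1 black, running=4)

Answer: 4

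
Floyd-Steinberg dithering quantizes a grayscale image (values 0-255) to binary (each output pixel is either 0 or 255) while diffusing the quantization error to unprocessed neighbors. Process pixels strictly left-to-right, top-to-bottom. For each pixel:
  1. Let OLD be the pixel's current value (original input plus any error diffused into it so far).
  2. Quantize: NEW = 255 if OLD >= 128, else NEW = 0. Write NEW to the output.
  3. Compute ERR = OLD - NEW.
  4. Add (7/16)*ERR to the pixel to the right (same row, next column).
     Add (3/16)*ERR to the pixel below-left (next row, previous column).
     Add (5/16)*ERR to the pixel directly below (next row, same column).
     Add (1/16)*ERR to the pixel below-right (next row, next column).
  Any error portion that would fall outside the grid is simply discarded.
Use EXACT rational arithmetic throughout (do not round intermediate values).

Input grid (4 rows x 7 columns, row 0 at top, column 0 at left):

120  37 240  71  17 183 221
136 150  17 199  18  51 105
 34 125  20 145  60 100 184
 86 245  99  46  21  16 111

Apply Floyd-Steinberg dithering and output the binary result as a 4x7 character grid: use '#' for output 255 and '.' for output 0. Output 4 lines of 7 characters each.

Answer: ..#..##
##.#...
...#.##
.##....

Derivation:
(0,0): OLD=120 → NEW=0, ERR=120
(0,1): OLD=179/2 → NEW=0, ERR=179/2
(0,2): OLD=8933/32 → NEW=255, ERR=773/32
(0,3): OLD=41763/512 → NEW=0, ERR=41763/512
(0,4): OLD=431605/8192 → NEW=0, ERR=431605/8192
(0,5): OLD=27007411/131072 → NEW=255, ERR=-6415949/131072
(0,6): OLD=418558949/2097152 → NEW=255, ERR=-116214811/2097152
(1,0): OLD=6089/32 → NEW=255, ERR=-2071/32
(1,1): OLD=41391/256 → NEW=255, ERR=-23889/256
(1,2): OLD=37771/8192 → NEW=0, ERR=37771/8192
(1,3): OLD=7795367/32768 → NEW=255, ERR=-560473/32768
(1,4): OLD=48027373/2097152 → NEW=0, ERR=48027373/2097152
(1,5): OLD=648019085/16777216 → NEW=0, ERR=648019085/16777216
(1,6): OLD=27252022563/268435456 → NEW=0, ERR=27252022563/268435456
(2,0): OLD=-15243/4096 → NEW=0, ERR=-15243/4096
(2,1): OLD=11931495/131072 → NEW=0, ERR=11931495/131072
(2,2): OLD=109528341/2097152 → NEW=0, ERR=109528341/2097152
(2,3): OLD=2803245581/16777216 → NEW=255, ERR=-1474944499/16777216
(2,4): OLD=4679852933/134217728 → NEW=0, ERR=4679852933/134217728
(2,5): OLD=634759768895/4294967296 → NEW=255, ERR=-460456891585/4294967296
(2,6): OLD=11767240169129/68719476736 → NEW=255, ERR=-5756226398551/68719476736
(3,0): OLD=213710677/2097152 → NEW=0, ERR=213710677/2097152
(3,1): OLD=5496055393/16777216 → NEW=255, ERR=1217865313/16777216
(3,2): OLD=18291849419/134217728 → NEW=255, ERR=-15933671221/134217728
(3,3): OLD=-12674964519/536870912 → NEW=0, ERR=-12674964519/536870912
(3,4): OLD=-276868998827/68719476736 → NEW=0, ERR=-276868998827/68719476736
(3,5): OLD=-18027521384065/549755813888 → NEW=0, ERR=-18027521384065/549755813888
(3,6): OLD=560986137711713/8796093022208 → NEW=0, ERR=560986137711713/8796093022208
Row 0: ..#..##
Row 1: ##.#...
Row 2: ...#.##
Row 3: .##....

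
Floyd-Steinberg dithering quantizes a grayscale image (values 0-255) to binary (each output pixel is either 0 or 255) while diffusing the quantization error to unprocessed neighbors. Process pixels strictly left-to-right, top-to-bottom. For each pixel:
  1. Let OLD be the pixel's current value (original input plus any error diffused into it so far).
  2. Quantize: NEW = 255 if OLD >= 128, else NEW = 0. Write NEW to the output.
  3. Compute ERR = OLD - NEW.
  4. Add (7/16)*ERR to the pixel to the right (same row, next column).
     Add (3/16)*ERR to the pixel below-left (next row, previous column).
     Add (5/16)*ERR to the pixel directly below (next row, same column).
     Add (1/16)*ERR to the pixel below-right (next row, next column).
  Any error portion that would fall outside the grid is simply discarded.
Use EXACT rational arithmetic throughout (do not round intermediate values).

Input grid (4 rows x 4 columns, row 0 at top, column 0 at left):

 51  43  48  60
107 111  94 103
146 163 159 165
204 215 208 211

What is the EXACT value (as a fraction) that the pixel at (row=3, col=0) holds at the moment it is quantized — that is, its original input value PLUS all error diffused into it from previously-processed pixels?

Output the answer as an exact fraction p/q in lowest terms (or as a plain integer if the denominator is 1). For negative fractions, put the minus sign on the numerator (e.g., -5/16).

(0,0): OLD=51 → NEW=0, ERR=51
(0,1): OLD=1045/16 → NEW=0, ERR=1045/16
(0,2): OLD=19603/256 → NEW=0, ERR=19603/256
(0,3): OLD=382981/4096 → NEW=0, ERR=382981/4096
(1,0): OLD=34607/256 → NEW=255, ERR=-30673/256
(1,1): OLD=197705/2048 → NEW=0, ERR=197705/2048
(1,2): OLD=11912957/65536 → NEW=255, ERR=-4798723/65536
(1,3): OLD=110069115/1048576 → NEW=0, ERR=110069115/1048576
(2,0): OLD=4150323/32768 → NEW=0, ERR=4150323/32768
(2,1): OLD=238406753/1048576 → NEW=255, ERR=-28980127/1048576
(2,2): OLD=314031365/2097152 → NEW=255, ERR=-220742395/2097152
(2,3): OLD=4938416529/33554432 → NEW=255, ERR=-3617963631/33554432
(3,0): OLD=3999663363/16777216 → NEW=255, ERR=-278526717/16777216
Target (3,0): original=204, with diffused error = 3999663363/16777216

Answer: 3999663363/16777216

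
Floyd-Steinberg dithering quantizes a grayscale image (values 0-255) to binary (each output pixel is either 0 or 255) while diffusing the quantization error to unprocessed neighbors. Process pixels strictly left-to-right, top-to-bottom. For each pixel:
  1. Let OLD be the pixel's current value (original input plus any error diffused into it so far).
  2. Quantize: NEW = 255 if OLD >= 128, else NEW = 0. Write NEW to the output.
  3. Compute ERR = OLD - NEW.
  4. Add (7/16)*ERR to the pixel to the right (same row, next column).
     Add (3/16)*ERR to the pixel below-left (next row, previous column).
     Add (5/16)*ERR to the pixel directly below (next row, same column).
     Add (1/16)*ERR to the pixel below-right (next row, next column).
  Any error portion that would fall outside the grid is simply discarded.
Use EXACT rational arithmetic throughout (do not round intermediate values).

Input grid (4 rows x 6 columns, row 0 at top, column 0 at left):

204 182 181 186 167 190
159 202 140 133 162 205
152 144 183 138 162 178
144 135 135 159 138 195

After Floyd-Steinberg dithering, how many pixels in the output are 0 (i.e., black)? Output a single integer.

Answer: 7

Derivation:
(0,0): OLD=204 → NEW=255, ERR=-51
(0,1): OLD=2555/16 → NEW=255, ERR=-1525/16
(0,2): OLD=35661/256 → NEW=255, ERR=-29619/256
(0,3): OLD=554523/4096 → NEW=255, ERR=-489957/4096
(0,4): OLD=7514813/65536 → NEW=0, ERR=7514813/65536
(0,5): OLD=251833131/1048576 → NEW=255, ERR=-15553749/1048576
(1,0): OLD=32049/256 → NEW=0, ERR=32049/256
(1,1): OLD=413911/2048 → NEW=255, ERR=-108329/2048
(1,2): OLD=3428643/65536 → NEW=0, ERR=3428643/65536
(1,3): OLD=34806631/262144 → NEW=255, ERR=-32040089/262144
(1,4): OLD=2249881301/16777216 → NEW=255, ERR=-2028308779/16777216
(1,5): OLD=41510599235/268435456 → NEW=255, ERR=-26940442045/268435456
(2,0): OLD=5937709/32768 → NEW=255, ERR=-2418131/32768
(2,1): OLD=118298943/1048576 → NEW=0, ERR=118298943/1048576
(2,2): OLD=3732669053/16777216 → NEW=255, ERR=-545521027/16777216
(2,3): OLD=8882711765/134217728 → NEW=0, ERR=8882711765/134217728
(2,4): OLD=544247587071/4294967296 → NEW=0, ERR=544247587071/4294967296
(2,5): OLD=13367317557481/68719476736 → NEW=255, ERR=-4156149010199/68719476736
(3,0): OLD=2383914973/16777216 → NEW=255, ERR=-1894275107/16777216
(3,1): OLD=14784065049/134217728 → NEW=0, ERR=14784065049/134217728
(3,2): OLD=206684153371/1073741824 → NEW=255, ERR=-67120011749/1073741824
(3,3): OLD=11961359732753/68719476736 → NEW=255, ERR=-5562106834927/68719476736
(3,4): OLD=74208582573681/549755813888 → NEW=255, ERR=-65979149967759/549755813888
(3,5): OLD=1156801820293375/8796093022208 → NEW=255, ERR=-1086201900369665/8796093022208
Output grid:
  Row 0: ####.#  (1 black, running=1)
  Row 1: .#.###  (2 black, running=3)
  Row 2: #.#..#  (3 black, running=6)
  Row 3: #.####  (1 black, running=7)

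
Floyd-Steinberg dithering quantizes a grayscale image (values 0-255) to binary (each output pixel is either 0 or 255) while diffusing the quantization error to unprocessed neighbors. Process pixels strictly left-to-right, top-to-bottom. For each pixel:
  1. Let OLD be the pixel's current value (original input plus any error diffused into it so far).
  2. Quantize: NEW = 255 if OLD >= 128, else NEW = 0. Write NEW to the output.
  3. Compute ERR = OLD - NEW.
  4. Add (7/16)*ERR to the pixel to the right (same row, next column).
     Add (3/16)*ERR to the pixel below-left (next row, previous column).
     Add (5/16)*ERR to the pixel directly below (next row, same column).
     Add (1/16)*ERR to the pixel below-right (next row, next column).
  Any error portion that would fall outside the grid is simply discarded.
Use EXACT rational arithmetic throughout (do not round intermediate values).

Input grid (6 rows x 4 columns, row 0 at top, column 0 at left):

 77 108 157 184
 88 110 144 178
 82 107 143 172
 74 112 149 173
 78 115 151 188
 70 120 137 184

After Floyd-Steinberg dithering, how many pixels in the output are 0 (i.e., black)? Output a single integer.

(0,0): OLD=77 → NEW=0, ERR=77
(0,1): OLD=2267/16 → NEW=255, ERR=-1813/16
(0,2): OLD=27501/256 → NEW=0, ERR=27501/256
(0,3): OLD=946171/4096 → NEW=255, ERR=-98309/4096
(1,0): OLD=23249/256 → NEW=0, ERR=23249/256
(1,1): OLD=285239/2048 → NEW=255, ERR=-237001/2048
(1,2): OLD=7560195/65536 → NEW=0, ERR=7560195/65536
(1,3): OLD=238743429/1048576 → NEW=255, ERR=-28643451/1048576
(2,0): OLD=2905933/32768 → NEW=0, ERR=2905933/32768
(2,1): OLD=143592863/1048576 → NEW=255, ERR=-123794017/1048576
(2,2): OLD=241265563/2097152 → NEW=0, ERR=241265563/2097152
(2,3): OLD=7415712975/33554432 → NEW=255, ERR=-1140667185/33554432
(3,0): OLD=1335081213/16777216 → NEW=0, ERR=1335081213/16777216
(3,1): OLD=36785029411/268435456 → NEW=255, ERR=-31666011869/268435456
(3,2): OLD=513630723549/4294967296 → NEW=0, ERR=513630723549/4294967296
(3,3): OLD=15247969414795/68719476736 → NEW=255, ERR=-2275497152885/68719476736
(4,0): OLD=346815910521/4294967296 → NEW=0, ERR=346815910521/4294967296
(4,1): OLD=4839921604971/34359738368 → NEW=255, ERR=-3921811678869/34359738368
(4,2): OLD=137278359676811/1099511627776 → NEW=0, ERR=137278359676811/1099511627776
(4,3): OLD=4217729187085629/17592186044416 → NEW=255, ERR=-268278254240451/17592186044416
(5,0): OLD=40590108356393/549755813888 → NEW=0, ERR=40590108356393/549755813888
(5,1): OLD=2552453925824191/17592186044416 → NEW=255, ERR=-1933553515501889/17592186044416
(5,2): OLD=1037395738521539/8796093022208 → NEW=0, ERR=1037395738521539/8796093022208
(5,3): OLD=67169998537688971/281474976710656 → NEW=255, ERR=-4606120523528309/281474976710656
Output grid:
  Row 0: .#.#  (2 black, running=2)
  Row 1: .#.#  (2 black, running=4)
  Row 2: .#.#  (2 black, running=6)
  Row 3: .#.#  (2 black, running=8)
  Row 4: .#.#  (2 black, running=10)
  Row 5: .#.#  (2 black, running=12)

Answer: 12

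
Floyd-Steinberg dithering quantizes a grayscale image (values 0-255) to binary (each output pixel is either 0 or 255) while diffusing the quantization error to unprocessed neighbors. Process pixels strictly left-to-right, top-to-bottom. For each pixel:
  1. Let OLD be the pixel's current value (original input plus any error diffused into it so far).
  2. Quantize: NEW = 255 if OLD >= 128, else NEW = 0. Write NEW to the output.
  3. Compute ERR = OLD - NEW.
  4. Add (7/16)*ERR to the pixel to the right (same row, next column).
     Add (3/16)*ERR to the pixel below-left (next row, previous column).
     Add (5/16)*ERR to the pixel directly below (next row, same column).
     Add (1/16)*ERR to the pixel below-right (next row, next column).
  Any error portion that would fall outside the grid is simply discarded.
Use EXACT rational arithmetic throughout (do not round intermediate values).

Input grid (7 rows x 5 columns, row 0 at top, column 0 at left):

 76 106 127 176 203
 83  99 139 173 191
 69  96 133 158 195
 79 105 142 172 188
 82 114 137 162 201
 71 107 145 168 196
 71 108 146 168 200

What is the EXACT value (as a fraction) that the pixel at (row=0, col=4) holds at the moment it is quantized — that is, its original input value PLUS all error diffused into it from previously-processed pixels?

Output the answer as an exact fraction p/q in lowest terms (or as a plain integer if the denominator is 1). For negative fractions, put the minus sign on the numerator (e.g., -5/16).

(0,0): OLD=76 → NEW=0, ERR=76
(0,1): OLD=557/4 → NEW=255, ERR=-463/4
(0,2): OLD=4887/64 → NEW=0, ERR=4887/64
(0,3): OLD=214433/1024 → NEW=255, ERR=-46687/1024
(0,4): OLD=2999143/16384 → NEW=255, ERR=-1178777/16384
Target (0,4): original=203, with diffused error = 2999143/16384

Answer: 2999143/16384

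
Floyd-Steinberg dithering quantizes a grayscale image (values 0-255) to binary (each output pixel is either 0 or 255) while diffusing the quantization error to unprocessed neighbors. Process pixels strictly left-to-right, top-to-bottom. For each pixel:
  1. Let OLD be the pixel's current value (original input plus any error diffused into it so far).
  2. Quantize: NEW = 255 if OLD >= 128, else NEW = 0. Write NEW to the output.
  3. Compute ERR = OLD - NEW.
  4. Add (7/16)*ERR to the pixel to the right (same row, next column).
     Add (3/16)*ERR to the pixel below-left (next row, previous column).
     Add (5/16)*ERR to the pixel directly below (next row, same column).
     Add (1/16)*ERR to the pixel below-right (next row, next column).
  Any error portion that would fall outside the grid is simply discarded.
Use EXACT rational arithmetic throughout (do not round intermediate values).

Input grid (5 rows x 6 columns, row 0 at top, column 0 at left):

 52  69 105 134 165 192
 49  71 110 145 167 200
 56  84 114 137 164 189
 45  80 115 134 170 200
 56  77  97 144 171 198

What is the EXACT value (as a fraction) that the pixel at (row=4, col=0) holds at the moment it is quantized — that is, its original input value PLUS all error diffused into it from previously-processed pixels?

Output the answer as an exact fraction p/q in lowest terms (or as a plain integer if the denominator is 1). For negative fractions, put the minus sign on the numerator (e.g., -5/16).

(0,0): OLD=52 → NEW=0, ERR=52
(0,1): OLD=367/4 → NEW=0, ERR=367/4
(0,2): OLD=9289/64 → NEW=255, ERR=-7031/64
(0,3): OLD=87999/1024 → NEW=0, ERR=87999/1024
(0,4): OLD=3319353/16384 → NEW=255, ERR=-858567/16384
(0,5): OLD=44321679/262144 → NEW=255, ERR=-22525041/262144
(1,0): OLD=5277/64 → NEW=0, ERR=5277/64
(1,1): OLD=60619/512 → NEW=0, ERR=60619/512
(1,2): OLD=2446375/16384 → NEW=255, ERR=-1731545/16384
(1,3): OLD=7138587/65536 → NEW=0, ERR=7138587/65536
(1,4): OLD=786596465/4194304 → NEW=255, ERR=-282951055/4194304
(1,5): OLD=9419318983/67108864 → NEW=255, ERR=-7693441337/67108864
(2,0): OLD=851689/8192 → NEW=0, ERR=851689/8192
(2,1): OLD=39799059/262144 → NEW=255, ERR=-27047661/262144
(2,2): OLD=266993401/4194304 → NEW=0, ERR=266993401/4194304
(2,3): OLD=6027543665/33554432 → NEW=255, ERR=-2528836495/33554432
(2,4): OLD=102283452883/1073741824 → NEW=0, ERR=102283452883/1073741824
(2,5): OLD=3275068668917/17179869184 → NEW=255, ERR=-1105797973003/17179869184
(3,0): OLD=243870937/4194304 → NEW=0, ERR=243870937/4194304
(3,1): OLD=3074518885/33554432 → NEW=0, ERR=3074518885/33554432
(3,2): OLD=41446456511/268435456 → NEW=255, ERR=-27004584769/268435456
(3,3): OLD=1516560927229/17179869184 → NEW=0, ERR=1516560927229/17179869184
(3,4): OLD=30457844348637/137438953472 → NEW=255, ERR=-4589088786723/137438953472
(3,5): OLD=376541392652243/2199023255552 → NEW=255, ERR=-184209537513517/2199023255552
(4,0): OLD=49043165207/536870912 → NEW=0, ERR=49043165207/536870912
Target (4,0): original=56, with diffused error = 49043165207/536870912

Answer: 49043165207/536870912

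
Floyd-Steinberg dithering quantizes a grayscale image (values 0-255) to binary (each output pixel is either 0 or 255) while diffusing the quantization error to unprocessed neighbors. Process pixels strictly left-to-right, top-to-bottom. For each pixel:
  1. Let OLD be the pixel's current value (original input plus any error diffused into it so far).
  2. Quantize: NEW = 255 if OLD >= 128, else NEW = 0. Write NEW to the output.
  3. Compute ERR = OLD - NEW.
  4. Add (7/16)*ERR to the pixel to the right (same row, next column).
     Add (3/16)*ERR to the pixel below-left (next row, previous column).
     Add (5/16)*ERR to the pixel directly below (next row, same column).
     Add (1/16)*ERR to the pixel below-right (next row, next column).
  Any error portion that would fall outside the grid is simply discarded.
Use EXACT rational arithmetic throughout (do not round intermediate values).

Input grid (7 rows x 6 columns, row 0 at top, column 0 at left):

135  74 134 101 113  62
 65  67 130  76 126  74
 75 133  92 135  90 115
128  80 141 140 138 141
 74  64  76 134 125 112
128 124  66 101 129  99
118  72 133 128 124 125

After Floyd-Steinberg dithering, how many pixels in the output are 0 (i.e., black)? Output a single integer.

(0,0): OLD=135 → NEW=255, ERR=-120
(0,1): OLD=43/2 → NEW=0, ERR=43/2
(0,2): OLD=4589/32 → NEW=255, ERR=-3571/32
(0,3): OLD=26715/512 → NEW=0, ERR=26715/512
(0,4): OLD=1112701/8192 → NEW=255, ERR=-976259/8192
(0,5): OLD=1292651/131072 → NEW=0, ERR=1292651/131072
(1,0): OLD=1009/32 → NEW=0, ERR=1009/32
(1,1): OLD=15127/256 → NEW=0, ERR=15127/256
(1,2): OLD=1082211/8192 → NEW=255, ERR=-1006749/8192
(1,3): OLD=302119/32768 → NEW=0, ERR=302119/32768
(1,4): OLD=205316757/2097152 → NEW=0, ERR=205316757/2097152
(1,5): OLD=3773735043/33554432 → NEW=0, ERR=3773735043/33554432
(2,0): OLD=392941/4096 → NEW=0, ERR=392941/4096
(2,1): OLD=22592127/131072 → NEW=255, ERR=-10831233/131072
(2,2): OLD=47949885/2097152 → NEW=0, ERR=47949885/2097152
(2,3): OLD=2660199061/16777216 → NEW=255, ERR=-1617991019/16777216
(2,4): OLD=53722423359/536870912 → NEW=0, ERR=53722423359/536870912
(2,5): OLD=1718359334825/8589934592 → NEW=255, ERR=-472073986135/8589934592
(3,0): OLD=298812317/2097152 → NEW=255, ERR=-235961443/2097152
(3,1): OLD=255580633/16777216 → NEW=0, ERR=255580633/16777216
(3,2): OLD=17658044123/134217728 → NEW=255, ERR=-16567476517/134217728
(3,3): OLD=653265378001/8589934592 → NEW=0, ERR=653265378001/8589934592
(3,4): OLD=12796296866865/68719476736 → NEW=255, ERR=-4727169700815/68719476736
(3,5): OLD=109934462355263/1099511627776 → NEW=0, ERR=109934462355263/1099511627776
(4,0): OLD=11192507923/268435456 → NEW=0, ERR=11192507923/268435456
(4,1): OLD=244063989239/4294967296 → NEW=0, ERR=244063989239/4294967296
(4,2): OLD=10651317245877/137438953472 → NEW=0, ERR=10651317245877/137438953472
(4,3): OLD=376161453046889/2199023255552 → NEW=255, ERR=-184589477118871/2199023255552
(4,4): OLD=3176415730041337/35184372088832 → NEW=0, ERR=3176415730041337/35184372088832
(4,5): OLD=100454507983501103/562949953421312 → NEW=255, ERR=-43097730138933457/562949953421312
(5,0): OLD=10423685623765/68719476736 → NEW=255, ERR=-7099780943915/68719476736
(5,1): OLD=250016704546085/2199023255552 → NEW=0, ERR=250016704546085/2199023255552
(5,2): OLD=2247791600244711/17592186044416 → NEW=0, ERR=2247791600244711/17592186044416
(5,3): OLD=85815853934537309/562949953421312 → NEW=255, ERR=-57736384187897251/562949953421312
(5,4): OLD=104417397048797853/1125899906842624 → NEW=0, ERR=104417397048797853/1125899906842624
(5,5): OLD=2185015233752289601/18014398509481984 → NEW=0, ERR=2185015233752289601/18014398509481984
(6,0): OLD=3765841069094031/35184372088832 → NEW=0, ERR=3765841069094031/35184372088832
(6,1): OLD=96746282251863267/562949953421312 → NEW=255, ERR=-46805955870571293/562949953421312
(6,2): OLD=280189397406453163/2251799813685248 → NEW=0, ERR=280189397406453163/2251799813685248
(6,3): OLD=6332505823638725151/36028797018963968 → NEW=255, ERR=-2854837416197086689/36028797018963968
(6,4): OLD=77619017714540875711/576460752303423488 → NEW=255, ERR=-69378474122832113729/576460752303423488
(6,5): OLD=1070336330436373016793/9223372036854775808 → NEW=0, ERR=1070336330436373016793/9223372036854775808
Output grid:
  Row 0: #.#.#.  (3 black, running=3)
  Row 1: ..#...  (5 black, running=8)
  Row 2: .#.#.#  (3 black, running=11)
  Row 3: #.#.#.  (3 black, running=14)
  Row 4: ...#.#  (4 black, running=18)
  Row 5: #..#..  (4 black, running=22)
  Row 6: .#.##.  (3 black, running=25)

Answer: 25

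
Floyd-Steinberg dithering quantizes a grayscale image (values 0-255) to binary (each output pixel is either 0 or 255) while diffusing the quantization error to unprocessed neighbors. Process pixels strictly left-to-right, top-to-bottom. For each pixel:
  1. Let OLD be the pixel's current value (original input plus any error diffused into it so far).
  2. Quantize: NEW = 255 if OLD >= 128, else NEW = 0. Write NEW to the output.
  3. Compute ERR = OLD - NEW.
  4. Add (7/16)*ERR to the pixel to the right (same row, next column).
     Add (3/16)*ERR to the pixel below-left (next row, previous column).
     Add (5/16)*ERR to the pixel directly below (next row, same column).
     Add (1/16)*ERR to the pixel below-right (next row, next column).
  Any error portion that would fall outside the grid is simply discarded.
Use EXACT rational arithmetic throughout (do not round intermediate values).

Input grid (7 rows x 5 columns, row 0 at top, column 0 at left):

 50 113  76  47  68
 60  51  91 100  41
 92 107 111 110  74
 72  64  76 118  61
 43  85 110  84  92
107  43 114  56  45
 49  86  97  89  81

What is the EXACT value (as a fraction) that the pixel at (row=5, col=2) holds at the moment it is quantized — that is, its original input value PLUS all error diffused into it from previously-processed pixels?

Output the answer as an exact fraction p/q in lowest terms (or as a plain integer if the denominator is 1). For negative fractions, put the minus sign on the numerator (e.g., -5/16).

(0,0): OLD=50 → NEW=0, ERR=50
(0,1): OLD=1079/8 → NEW=255, ERR=-961/8
(0,2): OLD=3001/128 → NEW=0, ERR=3001/128
(0,3): OLD=117263/2048 → NEW=0, ERR=117263/2048
(0,4): OLD=3049065/32768 → NEW=0, ERR=3049065/32768
(1,0): OLD=6797/128 → NEW=0, ERR=6797/128
(1,1): OLD=45275/1024 → NEW=0, ERR=45275/1024
(1,2): OLD=3961591/32768 → NEW=0, ERR=3961591/32768
(1,3): OLD=24864107/131072 → NEW=255, ERR=-8559253/131072
(1,4): OLD=94554593/2097152 → NEW=0, ERR=94554593/2097152
(2,0): OLD=1915033/16384 → NEW=0, ERR=1915033/16384
(2,1): OLD=103778083/524288 → NEW=255, ERR=-29915357/524288
(2,2): OLD=959125033/8388608 → NEW=0, ERR=959125033/8388608
(2,3): OLD=20887686763/134217728 → NEW=255, ERR=-13337833877/134217728
(2,4): OLD=87041747501/2147483648 → NEW=0, ERR=87041747501/2147483648
(3,0): OLD=820638985/8388608 → NEW=0, ERR=820638985/8388608
(3,1): OLD=7899525461/67108864 → NEW=0, ERR=7899525461/67108864
(3,2): OLD=302860283319/2147483648 → NEW=255, ERR=-244748046921/2147483648
(3,3): OLD=222605917471/4294967296 → NEW=0, ERR=222605917471/4294967296
(3,4): OLD=6193736294139/68719476736 → NEW=0, ERR=6193736294139/68719476736
(4,0): OLD=102695034215/1073741824 → NEW=0, ERR=102695034215/1073741824
(4,1): OLD=5098071753447/34359738368 → NEW=255, ERR=-3663661530393/34359738368
(4,2): OLD=24634764116585/549755813888 → NEW=0, ERR=24634764116585/549755813888
(4,3): OLD=1139777120910567/8796093022208 → NEW=255, ERR=-1103226599752473/8796093022208
(4,4): OLD=9645150877652433/140737488355328 → NEW=0, ERR=9645150877652433/140737488355328
(5,0): OLD=64264092969237/549755813888 → NEW=0, ERR=64264092969237/549755813888
(5,1): OLD=330735939087999/4398046511104 → NEW=0, ERR=330735939087999/4398046511104
(5,2): OLD=18397580798028151/140737488355328 → NEW=255, ERR=-17490478732580489/140737488355328
Target (5,2): original=114, with diffused error = 18397580798028151/140737488355328

Answer: 18397580798028151/140737488355328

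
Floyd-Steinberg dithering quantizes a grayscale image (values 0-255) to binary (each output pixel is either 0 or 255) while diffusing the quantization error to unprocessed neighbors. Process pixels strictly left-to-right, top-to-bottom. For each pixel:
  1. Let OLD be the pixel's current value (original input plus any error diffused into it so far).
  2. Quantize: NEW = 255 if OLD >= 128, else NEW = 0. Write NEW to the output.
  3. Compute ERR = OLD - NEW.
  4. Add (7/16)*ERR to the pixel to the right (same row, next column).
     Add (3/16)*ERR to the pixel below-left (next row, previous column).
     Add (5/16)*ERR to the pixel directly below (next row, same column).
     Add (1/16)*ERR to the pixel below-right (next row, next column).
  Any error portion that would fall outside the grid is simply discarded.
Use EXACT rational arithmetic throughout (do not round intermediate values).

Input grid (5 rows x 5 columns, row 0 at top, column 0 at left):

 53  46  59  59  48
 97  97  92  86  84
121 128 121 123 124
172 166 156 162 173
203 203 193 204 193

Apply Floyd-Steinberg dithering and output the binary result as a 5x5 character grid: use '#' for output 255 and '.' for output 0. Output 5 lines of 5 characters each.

(0,0): OLD=53 → NEW=0, ERR=53
(0,1): OLD=1107/16 → NEW=0, ERR=1107/16
(0,2): OLD=22853/256 → NEW=0, ERR=22853/256
(0,3): OLD=401635/4096 → NEW=0, ERR=401635/4096
(0,4): OLD=5957173/65536 → NEW=0, ERR=5957173/65536
(1,0): OLD=32393/256 → NEW=0, ERR=32393/256
(1,1): OLD=397375/2048 → NEW=255, ERR=-124865/2048
(1,2): OLD=7597739/65536 → NEW=0, ERR=7597739/65536
(1,3): OLD=49803599/262144 → NEW=255, ERR=-17043121/262144
(1,4): OLD=377867789/4194304 → NEW=0, ERR=377867789/4194304
(2,0): OLD=4886053/32768 → NEW=255, ERR=-3469787/32768
(2,1): OLD=96748135/1048576 → NEW=0, ERR=96748135/1048576
(2,2): OLD=3046650869/16777216 → NEW=255, ERR=-1231539211/16777216
(2,3): OLD=25422422543/268435456 → NEW=0, ERR=25422422543/268435456
(2,4): OLD=813998439081/4294967296 → NEW=255, ERR=-281218221399/4294967296
(3,0): OLD=2620759637/16777216 → NEW=255, ERR=-1657430443/16777216
(3,1): OLD=17613487409/134217728 → NEW=255, ERR=-16612033231/134217728
(3,2): OLD=439958086251/4294967296 → NEW=0, ERR=439958086251/4294967296
(3,3): OLD=1885890867027/8589934592 → NEW=255, ERR=-304542453933/8589934592
(3,4): OLD=19646477080511/137438953472 → NEW=255, ERR=-15400456054849/137438953472
(4,0): OLD=319805863131/2147483648 → NEW=255, ERR=-227802467109/2147483648
(4,1): OLD=8998465986267/68719476736 → NEW=255, ERR=-8525000581413/68719476736
(4,2): OLD=171913007082293/1099511627776 → NEW=255, ERR=-108462458000587/1099511627776
(4,3): OLD=2377679901303515/17592186044416 → NEW=255, ERR=-2108327540022565/17592186044416
(4,4): OLD=29086382904240509/281474976710656 → NEW=0, ERR=29086382904240509/281474976710656
Row 0: .....
Row 1: .#.#.
Row 2: #.#.#
Row 3: ##.##
Row 4: ####.

Answer: .....
.#.#.
#.#.#
##.##
####.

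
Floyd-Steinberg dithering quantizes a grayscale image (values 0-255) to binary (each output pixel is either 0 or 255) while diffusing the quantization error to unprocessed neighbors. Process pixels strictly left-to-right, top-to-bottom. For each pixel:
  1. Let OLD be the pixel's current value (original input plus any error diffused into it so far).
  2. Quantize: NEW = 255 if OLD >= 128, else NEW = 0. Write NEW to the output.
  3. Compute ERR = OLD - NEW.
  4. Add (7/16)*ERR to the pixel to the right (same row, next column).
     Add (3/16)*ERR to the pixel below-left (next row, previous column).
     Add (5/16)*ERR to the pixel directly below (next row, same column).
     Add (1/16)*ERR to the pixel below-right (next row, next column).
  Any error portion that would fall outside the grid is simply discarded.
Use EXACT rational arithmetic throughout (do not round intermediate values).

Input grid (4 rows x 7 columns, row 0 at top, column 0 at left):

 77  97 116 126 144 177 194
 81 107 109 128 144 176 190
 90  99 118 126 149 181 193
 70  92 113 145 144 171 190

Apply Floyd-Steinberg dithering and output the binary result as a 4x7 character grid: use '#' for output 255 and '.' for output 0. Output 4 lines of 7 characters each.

(0,0): OLD=77 → NEW=0, ERR=77
(0,1): OLD=2091/16 → NEW=255, ERR=-1989/16
(0,2): OLD=15773/256 → NEW=0, ERR=15773/256
(0,3): OLD=626507/4096 → NEW=255, ERR=-417973/4096
(0,4): OLD=6511373/65536 → NEW=0, ERR=6511373/65536
(0,5): OLD=231177563/1048576 → NEW=255, ERR=-36209317/1048576
(0,6): OLD=3001314685/16777216 → NEW=255, ERR=-1276875395/16777216
(1,0): OLD=20929/256 → NEW=0, ERR=20929/256
(1,1): OLD=246343/2048 → NEW=0, ERR=246343/2048
(1,2): OLD=10090963/65536 → NEW=255, ERR=-6620717/65536
(1,3): OLD=19501719/262144 → NEW=0, ERR=19501719/262144
(1,4): OLD=3267248037/16777216 → NEW=255, ERR=-1010942043/16777216
(1,5): OLD=17553792949/134217728 → NEW=255, ERR=-16671727691/134217728
(1,6): OLD=235609990907/2147483648 → NEW=0, ERR=235609990907/2147483648
(2,0): OLD=4525309/32768 → NEW=255, ERR=-3830531/32768
(2,1): OLD=75092143/1048576 → NEW=0, ERR=75092143/1048576
(2,2): OLD=2335847373/16777216 → NEW=255, ERR=-1942342707/16777216
(2,3): OLD=10869644453/134217728 → NEW=0, ERR=10869644453/134217728
(2,4): OLD=157797295029/1073741824 → NEW=255, ERR=-116006870091/1073741824
(2,5): OLD=3838707639271/34359738368 → NEW=0, ERR=3838707639271/34359738368
(2,6): OLD=147554662538945/549755813888 → NEW=255, ERR=7366929997505/549755813888
(3,0): OLD=786796589/16777216 → NEW=0, ERR=786796589/16777216
(3,1): OLD=14211374761/134217728 → NEW=0, ERR=14211374761/134217728
(3,2): OLD=153336147467/1073741824 → NEW=255, ERR=-120468017653/1073741824
(3,3): OLD=402565035677/4294967296 → NEW=0, ERR=402565035677/4294967296
(3,4): OLD=97446131881005/549755813888 → NEW=255, ERR=-42741600660435/549755813888
(3,5): OLD=737371292911063/4398046511104 → NEW=255, ERR=-384130567420457/4398046511104
(3,6): OLD=11467179199539849/70368744177664 → NEW=255, ERR=-6476850565764471/70368744177664
Row 0: .#.#.##
Row 1: ..#.##.
Row 2: #.#.#.#
Row 3: ..#.###

Answer: .#.#.##
..#.##.
#.#.#.#
..#.###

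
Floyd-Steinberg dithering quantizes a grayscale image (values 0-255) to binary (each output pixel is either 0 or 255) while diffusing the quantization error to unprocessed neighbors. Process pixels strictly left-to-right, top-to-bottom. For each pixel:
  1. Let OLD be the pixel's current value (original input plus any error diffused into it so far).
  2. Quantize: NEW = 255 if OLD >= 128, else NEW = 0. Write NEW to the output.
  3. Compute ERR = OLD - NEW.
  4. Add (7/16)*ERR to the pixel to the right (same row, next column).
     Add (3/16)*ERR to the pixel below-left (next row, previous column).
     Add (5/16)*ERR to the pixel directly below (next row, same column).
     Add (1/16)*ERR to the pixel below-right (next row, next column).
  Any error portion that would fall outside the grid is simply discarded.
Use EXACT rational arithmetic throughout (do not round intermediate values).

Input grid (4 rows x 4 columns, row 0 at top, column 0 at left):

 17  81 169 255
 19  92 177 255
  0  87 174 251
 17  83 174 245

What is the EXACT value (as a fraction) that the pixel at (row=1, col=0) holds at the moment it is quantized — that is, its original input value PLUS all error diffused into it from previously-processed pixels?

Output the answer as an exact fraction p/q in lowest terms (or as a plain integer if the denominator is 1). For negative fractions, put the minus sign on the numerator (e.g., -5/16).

Answer: 10469/256

Derivation:
(0,0): OLD=17 → NEW=0, ERR=17
(0,1): OLD=1415/16 → NEW=0, ERR=1415/16
(0,2): OLD=53169/256 → NEW=255, ERR=-12111/256
(0,3): OLD=959703/4096 → NEW=255, ERR=-84777/4096
(1,0): OLD=10469/256 → NEW=0, ERR=10469/256
Target (1,0): original=19, with diffused error = 10469/256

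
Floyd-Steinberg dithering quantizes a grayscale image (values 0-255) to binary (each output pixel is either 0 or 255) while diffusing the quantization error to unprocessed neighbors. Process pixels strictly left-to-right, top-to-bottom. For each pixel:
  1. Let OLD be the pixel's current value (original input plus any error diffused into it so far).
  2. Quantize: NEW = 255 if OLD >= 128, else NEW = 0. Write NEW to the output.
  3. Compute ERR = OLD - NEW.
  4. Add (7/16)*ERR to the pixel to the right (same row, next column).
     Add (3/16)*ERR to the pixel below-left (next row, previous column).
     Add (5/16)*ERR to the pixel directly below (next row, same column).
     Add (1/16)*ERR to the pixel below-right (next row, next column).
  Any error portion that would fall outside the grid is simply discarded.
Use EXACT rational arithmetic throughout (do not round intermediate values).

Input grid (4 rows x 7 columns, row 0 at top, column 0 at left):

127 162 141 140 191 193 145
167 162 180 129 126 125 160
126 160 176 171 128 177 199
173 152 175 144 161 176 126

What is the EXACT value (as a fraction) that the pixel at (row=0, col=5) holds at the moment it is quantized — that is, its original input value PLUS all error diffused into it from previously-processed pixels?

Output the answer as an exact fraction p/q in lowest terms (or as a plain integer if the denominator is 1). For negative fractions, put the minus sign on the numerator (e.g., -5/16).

Answer: 160876809/1048576

Derivation:
(0,0): OLD=127 → NEW=0, ERR=127
(0,1): OLD=3481/16 → NEW=255, ERR=-599/16
(0,2): OLD=31903/256 → NEW=0, ERR=31903/256
(0,3): OLD=796761/4096 → NEW=255, ERR=-247719/4096
(0,4): OLD=10783343/65536 → NEW=255, ERR=-5928337/65536
(0,5): OLD=160876809/1048576 → NEW=255, ERR=-106510071/1048576
Target (0,5): original=193, with diffused error = 160876809/1048576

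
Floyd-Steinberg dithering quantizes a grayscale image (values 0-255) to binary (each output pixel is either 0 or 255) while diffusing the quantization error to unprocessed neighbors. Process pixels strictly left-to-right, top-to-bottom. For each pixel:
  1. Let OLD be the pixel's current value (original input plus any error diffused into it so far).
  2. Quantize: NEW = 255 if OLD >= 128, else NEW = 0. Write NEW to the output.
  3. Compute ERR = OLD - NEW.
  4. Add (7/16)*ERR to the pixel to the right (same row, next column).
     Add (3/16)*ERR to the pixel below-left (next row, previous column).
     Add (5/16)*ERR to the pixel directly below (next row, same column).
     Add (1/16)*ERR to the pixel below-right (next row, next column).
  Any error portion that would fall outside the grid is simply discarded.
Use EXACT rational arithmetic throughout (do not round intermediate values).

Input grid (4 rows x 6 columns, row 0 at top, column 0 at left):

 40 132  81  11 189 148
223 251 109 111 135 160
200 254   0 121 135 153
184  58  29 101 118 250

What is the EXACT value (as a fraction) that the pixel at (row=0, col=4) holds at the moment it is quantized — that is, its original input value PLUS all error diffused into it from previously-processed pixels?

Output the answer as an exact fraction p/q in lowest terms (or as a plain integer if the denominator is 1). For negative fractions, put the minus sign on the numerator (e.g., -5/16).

Answer: 1642347/8192

Derivation:
(0,0): OLD=40 → NEW=0, ERR=40
(0,1): OLD=299/2 → NEW=255, ERR=-211/2
(0,2): OLD=1115/32 → NEW=0, ERR=1115/32
(0,3): OLD=13437/512 → NEW=0, ERR=13437/512
(0,4): OLD=1642347/8192 → NEW=255, ERR=-446613/8192
Target (0,4): original=189, with diffused error = 1642347/8192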